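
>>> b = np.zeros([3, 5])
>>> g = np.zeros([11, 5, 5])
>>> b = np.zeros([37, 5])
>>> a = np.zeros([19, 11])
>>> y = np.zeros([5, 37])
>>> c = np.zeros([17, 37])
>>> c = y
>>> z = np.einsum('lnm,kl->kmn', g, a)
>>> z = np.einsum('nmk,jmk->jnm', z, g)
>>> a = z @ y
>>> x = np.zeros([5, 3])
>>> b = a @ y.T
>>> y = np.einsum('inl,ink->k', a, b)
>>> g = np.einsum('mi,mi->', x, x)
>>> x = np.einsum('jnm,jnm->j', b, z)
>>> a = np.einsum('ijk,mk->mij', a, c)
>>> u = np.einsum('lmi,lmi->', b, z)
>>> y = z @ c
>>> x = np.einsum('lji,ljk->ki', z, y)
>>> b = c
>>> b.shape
(5, 37)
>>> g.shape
()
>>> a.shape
(5, 11, 19)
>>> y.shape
(11, 19, 37)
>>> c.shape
(5, 37)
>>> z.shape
(11, 19, 5)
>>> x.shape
(37, 5)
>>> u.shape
()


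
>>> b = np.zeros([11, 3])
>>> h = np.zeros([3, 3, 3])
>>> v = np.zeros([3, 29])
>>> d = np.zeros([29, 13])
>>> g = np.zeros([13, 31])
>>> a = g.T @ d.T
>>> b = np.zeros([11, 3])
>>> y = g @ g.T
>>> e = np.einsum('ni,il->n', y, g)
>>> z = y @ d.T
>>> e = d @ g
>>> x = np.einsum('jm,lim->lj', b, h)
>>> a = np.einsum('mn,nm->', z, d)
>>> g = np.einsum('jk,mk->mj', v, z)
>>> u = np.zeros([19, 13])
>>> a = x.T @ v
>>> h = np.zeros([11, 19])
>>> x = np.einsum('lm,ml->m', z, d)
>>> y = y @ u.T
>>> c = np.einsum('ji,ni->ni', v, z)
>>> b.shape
(11, 3)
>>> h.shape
(11, 19)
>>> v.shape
(3, 29)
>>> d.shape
(29, 13)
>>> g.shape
(13, 3)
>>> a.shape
(11, 29)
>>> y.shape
(13, 19)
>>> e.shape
(29, 31)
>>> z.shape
(13, 29)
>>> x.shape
(29,)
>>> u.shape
(19, 13)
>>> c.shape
(13, 29)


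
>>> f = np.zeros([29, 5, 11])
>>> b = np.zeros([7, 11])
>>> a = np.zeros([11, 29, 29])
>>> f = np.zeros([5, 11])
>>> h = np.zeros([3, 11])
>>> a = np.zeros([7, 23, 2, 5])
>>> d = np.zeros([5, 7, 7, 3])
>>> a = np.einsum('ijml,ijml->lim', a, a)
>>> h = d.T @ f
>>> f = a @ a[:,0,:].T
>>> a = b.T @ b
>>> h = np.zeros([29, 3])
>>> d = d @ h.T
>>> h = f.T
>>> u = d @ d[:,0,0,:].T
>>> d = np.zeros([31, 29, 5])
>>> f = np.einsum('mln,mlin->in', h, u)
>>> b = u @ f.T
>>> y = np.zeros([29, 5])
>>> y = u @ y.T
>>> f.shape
(7, 5)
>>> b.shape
(5, 7, 7, 7)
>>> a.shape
(11, 11)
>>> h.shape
(5, 7, 5)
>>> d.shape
(31, 29, 5)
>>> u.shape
(5, 7, 7, 5)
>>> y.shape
(5, 7, 7, 29)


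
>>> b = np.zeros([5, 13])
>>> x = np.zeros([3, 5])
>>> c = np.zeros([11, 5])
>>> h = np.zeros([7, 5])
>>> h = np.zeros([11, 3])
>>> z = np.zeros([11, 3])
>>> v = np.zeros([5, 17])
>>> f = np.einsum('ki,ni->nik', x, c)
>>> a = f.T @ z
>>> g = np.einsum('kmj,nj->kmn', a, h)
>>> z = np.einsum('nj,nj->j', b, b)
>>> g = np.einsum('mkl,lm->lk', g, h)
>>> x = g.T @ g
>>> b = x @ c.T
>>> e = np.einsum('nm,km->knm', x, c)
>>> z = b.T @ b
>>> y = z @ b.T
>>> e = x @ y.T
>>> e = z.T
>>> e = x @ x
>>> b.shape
(5, 11)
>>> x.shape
(5, 5)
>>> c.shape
(11, 5)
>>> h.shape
(11, 3)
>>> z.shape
(11, 11)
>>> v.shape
(5, 17)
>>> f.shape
(11, 5, 3)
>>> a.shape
(3, 5, 3)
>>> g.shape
(11, 5)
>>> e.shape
(5, 5)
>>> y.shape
(11, 5)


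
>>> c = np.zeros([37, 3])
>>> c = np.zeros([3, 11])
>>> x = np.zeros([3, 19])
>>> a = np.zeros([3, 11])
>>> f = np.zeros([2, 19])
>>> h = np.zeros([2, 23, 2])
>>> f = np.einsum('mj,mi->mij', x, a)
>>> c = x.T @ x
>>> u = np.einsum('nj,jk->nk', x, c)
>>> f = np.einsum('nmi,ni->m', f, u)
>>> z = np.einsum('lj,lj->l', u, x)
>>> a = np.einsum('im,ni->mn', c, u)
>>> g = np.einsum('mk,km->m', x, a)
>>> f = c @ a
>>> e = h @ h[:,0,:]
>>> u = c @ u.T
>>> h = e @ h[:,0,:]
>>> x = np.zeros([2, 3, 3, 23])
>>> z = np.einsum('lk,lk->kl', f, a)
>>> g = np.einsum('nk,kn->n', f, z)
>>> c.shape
(19, 19)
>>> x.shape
(2, 3, 3, 23)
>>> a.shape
(19, 3)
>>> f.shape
(19, 3)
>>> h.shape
(2, 23, 2)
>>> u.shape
(19, 3)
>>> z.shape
(3, 19)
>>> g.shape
(19,)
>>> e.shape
(2, 23, 2)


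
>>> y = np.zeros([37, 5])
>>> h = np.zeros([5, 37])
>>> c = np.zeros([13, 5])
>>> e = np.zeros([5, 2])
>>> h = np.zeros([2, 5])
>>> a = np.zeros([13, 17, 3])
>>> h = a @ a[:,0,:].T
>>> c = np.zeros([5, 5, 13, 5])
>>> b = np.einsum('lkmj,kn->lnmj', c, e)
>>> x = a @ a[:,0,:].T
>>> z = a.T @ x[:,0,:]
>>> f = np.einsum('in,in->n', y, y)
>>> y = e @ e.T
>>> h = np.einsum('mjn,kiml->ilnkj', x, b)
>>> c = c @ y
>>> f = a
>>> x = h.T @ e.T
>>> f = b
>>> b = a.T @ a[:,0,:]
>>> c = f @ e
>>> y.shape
(5, 5)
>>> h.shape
(2, 5, 13, 5, 17)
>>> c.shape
(5, 2, 13, 2)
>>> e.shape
(5, 2)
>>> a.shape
(13, 17, 3)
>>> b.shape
(3, 17, 3)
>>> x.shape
(17, 5, 13, 5, 5)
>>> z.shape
(3, 17, 13)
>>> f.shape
(5, 2, 13, 5)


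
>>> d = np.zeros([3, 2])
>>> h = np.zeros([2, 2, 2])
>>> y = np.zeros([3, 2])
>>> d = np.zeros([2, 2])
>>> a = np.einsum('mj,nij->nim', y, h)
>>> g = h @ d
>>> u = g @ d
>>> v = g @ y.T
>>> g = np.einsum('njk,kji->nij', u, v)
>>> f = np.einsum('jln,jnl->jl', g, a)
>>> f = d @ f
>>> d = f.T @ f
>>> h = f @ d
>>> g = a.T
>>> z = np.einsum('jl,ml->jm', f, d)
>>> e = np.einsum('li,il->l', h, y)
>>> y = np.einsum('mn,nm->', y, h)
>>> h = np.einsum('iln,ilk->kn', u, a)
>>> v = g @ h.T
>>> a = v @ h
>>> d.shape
(3, 3)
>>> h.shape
(3, 2)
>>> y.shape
()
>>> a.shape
(3, 2, 2)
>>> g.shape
(3, 2, 2)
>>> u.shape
(2, 2, 2)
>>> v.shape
(3, 2, 3)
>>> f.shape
(2, 3)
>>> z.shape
(2, 3)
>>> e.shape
(2,)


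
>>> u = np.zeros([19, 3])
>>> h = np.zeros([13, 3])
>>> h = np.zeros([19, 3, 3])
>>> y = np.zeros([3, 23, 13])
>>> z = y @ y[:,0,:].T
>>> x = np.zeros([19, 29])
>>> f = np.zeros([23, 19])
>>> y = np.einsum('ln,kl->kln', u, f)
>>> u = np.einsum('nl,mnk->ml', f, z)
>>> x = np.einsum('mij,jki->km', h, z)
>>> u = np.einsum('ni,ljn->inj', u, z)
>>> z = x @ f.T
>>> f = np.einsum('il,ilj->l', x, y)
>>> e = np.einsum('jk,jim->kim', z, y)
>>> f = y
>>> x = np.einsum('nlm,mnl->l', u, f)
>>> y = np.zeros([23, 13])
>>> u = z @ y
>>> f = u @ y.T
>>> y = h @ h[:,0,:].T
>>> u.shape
(23, 13)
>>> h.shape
(19, 3, 3)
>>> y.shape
(19, 3, 19)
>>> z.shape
(23, 23)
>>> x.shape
(3,)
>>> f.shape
(23, 23)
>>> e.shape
(23, 19, 3)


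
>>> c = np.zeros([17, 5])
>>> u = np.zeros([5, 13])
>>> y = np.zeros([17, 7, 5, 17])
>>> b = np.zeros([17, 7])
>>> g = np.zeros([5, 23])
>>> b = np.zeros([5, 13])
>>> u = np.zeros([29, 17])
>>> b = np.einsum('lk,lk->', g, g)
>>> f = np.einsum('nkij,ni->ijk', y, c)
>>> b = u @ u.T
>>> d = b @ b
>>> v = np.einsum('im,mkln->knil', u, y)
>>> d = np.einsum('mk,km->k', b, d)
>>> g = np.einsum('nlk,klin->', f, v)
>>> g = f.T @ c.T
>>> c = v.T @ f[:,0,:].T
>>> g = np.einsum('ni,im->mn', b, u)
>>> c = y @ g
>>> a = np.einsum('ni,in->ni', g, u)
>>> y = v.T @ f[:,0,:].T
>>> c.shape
(17, 7, 5, 29)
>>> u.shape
(29, 17)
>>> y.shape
(5, 29, 17, 5)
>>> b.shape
(29, 29)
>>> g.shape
(17, 29)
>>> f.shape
(5, 17, 7)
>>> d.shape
(29,)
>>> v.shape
(7, 17, 29, 5)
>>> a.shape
(17, 29)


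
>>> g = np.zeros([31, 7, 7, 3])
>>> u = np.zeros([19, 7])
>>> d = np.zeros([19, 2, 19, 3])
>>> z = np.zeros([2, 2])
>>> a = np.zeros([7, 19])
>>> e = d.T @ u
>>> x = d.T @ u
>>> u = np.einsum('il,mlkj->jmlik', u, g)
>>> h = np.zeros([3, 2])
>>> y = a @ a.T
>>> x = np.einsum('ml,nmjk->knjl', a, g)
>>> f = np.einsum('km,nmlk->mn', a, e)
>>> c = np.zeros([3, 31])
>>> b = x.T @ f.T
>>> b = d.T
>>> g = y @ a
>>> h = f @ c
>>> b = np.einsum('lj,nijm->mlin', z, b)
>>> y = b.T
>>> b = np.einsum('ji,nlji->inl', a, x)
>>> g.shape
(7, 19)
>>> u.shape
(3, 31, 7, 19, 7)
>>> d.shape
(19, 2, 19, 3)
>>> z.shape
(2, 2)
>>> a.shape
(7, 19)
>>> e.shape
(3, 19, 2, 7)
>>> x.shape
(3, 31, 7, 19)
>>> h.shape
(19, 31)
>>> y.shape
(3, 19, 2, 19)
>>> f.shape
(19, 3)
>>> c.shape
(3, 31)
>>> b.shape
(19, 3, 31)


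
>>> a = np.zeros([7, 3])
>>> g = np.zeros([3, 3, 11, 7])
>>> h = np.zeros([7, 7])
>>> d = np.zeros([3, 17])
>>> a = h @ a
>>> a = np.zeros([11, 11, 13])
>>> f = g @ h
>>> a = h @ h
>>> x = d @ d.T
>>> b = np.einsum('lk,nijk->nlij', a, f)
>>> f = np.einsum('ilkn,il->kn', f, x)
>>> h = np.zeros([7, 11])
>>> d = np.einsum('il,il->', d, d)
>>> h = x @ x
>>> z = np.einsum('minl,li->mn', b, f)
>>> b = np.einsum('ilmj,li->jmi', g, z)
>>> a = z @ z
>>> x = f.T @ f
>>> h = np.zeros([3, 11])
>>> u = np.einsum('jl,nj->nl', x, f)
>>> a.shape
(3, 3)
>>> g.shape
(3, 3, 11, 7)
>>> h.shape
(3, 11)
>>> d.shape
()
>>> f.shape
(11, 7)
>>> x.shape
(7, 7)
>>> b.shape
(7, 11, 3)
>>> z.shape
(3, 3)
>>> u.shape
(11, 7)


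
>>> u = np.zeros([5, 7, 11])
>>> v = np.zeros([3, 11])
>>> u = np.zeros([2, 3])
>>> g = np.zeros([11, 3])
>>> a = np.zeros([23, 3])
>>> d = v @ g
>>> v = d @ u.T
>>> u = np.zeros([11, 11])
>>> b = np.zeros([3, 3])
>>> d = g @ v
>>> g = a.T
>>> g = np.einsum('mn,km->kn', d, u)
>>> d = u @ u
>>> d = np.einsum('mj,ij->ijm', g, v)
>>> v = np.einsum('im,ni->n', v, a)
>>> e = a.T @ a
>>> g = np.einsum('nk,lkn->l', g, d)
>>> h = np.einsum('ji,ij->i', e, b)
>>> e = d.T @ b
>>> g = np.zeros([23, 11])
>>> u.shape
(11, 11)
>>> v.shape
(23,)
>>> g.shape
(23, 11)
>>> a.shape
(23, 3)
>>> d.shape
(3, 2, 11)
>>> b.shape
(3, 3)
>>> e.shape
(11, 2, 3)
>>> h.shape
(3,)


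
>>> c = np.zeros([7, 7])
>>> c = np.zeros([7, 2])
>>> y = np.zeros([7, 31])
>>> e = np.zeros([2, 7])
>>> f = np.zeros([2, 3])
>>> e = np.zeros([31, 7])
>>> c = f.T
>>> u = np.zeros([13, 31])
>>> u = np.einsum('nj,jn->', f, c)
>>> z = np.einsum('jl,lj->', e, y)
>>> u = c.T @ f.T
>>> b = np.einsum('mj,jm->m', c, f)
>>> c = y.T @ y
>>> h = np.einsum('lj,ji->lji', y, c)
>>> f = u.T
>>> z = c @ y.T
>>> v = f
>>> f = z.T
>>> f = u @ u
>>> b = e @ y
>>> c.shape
(31, 31)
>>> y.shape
(7, 31)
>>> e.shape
(31, 7)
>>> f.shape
(2, 2)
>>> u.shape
(2, 2)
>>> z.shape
(31, 7)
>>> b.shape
(31, 31)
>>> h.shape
(7, 31, 31)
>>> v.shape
(2, 2)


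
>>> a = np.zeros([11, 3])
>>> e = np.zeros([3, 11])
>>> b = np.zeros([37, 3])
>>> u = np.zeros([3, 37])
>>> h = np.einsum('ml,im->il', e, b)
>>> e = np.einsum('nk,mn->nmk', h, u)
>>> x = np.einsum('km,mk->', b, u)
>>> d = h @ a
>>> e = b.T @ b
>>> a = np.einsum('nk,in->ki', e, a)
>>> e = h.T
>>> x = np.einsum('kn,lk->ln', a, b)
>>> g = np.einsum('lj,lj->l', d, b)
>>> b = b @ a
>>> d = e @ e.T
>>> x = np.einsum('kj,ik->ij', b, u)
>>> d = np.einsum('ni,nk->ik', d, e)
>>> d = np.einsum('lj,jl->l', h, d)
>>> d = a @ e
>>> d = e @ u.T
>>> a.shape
(3, 11)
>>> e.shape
(11, 37)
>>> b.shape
(37, 11)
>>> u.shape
(3, 37)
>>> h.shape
(37, 11)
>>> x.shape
(3, 11)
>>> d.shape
(11, 3)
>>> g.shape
(37,)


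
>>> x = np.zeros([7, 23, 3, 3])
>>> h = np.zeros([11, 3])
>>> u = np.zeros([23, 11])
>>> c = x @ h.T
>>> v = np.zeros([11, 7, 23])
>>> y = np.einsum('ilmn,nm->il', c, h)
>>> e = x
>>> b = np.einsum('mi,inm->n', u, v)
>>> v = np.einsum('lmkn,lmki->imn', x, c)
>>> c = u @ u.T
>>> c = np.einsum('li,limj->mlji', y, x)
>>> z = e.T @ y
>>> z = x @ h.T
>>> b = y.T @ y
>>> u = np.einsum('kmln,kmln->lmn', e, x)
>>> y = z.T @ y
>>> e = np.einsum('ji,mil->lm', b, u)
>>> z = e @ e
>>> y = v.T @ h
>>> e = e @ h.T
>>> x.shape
(7, 23, 3, 3)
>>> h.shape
(11, 3)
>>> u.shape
(3, 23, 3)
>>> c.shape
(3, 7, 3, 23)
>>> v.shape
(11, 23, 3)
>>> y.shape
(3, 23, 3)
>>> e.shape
(3, 11)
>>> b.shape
(23, 23)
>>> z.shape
(3, 3)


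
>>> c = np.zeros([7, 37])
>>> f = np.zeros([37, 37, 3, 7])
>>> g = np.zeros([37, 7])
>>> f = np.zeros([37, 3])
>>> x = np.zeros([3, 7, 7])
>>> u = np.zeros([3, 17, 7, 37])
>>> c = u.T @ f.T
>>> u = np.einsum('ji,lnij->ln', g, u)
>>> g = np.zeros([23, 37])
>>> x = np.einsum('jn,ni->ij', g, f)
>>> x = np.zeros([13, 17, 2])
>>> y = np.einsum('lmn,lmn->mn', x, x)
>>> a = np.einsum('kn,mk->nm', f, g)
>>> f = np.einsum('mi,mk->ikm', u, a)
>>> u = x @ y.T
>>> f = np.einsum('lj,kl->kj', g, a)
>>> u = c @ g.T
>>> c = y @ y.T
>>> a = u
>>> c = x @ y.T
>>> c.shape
(13, 17, 17)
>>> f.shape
(3, 37)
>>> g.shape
(23, 37)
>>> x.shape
(13, 17, 2)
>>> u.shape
(37, 7, 17, 23)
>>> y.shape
(17, 2)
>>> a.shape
(37, 7, 17, 23)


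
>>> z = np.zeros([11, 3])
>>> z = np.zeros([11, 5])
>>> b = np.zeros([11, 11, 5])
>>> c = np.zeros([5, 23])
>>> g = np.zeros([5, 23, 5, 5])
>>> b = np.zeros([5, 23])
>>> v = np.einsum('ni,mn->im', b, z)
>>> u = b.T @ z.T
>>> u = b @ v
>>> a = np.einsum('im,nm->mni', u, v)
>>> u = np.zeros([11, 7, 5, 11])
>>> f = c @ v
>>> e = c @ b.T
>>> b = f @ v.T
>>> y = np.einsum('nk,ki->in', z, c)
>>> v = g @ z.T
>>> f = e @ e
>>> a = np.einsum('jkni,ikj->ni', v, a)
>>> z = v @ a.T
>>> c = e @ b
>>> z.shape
(5, 23, 5, 5)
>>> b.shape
(5, 23)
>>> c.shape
(5, 23)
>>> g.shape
(5, 23, 5, 5)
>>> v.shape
(5, 23, 5, 11)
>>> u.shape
(11, 7, 5, 11)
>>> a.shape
(5, 11)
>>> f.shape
(5, 5)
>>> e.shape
(5, 5)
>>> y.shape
(23, 11)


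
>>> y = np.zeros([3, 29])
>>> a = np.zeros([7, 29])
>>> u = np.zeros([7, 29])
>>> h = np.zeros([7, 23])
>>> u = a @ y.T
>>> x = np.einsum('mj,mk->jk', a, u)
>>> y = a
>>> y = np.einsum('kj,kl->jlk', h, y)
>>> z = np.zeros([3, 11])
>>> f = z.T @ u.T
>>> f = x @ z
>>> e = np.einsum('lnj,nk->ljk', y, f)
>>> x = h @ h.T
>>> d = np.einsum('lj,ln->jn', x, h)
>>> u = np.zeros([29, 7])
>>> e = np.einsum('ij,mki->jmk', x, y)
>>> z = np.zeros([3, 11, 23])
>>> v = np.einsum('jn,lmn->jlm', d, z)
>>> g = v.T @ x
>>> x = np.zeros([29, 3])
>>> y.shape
(23, 29, 7)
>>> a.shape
(7, 29)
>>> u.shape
(29, 7)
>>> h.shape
(7, 23)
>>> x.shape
(29, 3)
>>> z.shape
(3, 11, 23)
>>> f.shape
(29, 11)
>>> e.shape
(7, 23, 29)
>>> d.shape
(7, 23)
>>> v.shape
(7, 3, 11)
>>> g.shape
(11, 3, 7)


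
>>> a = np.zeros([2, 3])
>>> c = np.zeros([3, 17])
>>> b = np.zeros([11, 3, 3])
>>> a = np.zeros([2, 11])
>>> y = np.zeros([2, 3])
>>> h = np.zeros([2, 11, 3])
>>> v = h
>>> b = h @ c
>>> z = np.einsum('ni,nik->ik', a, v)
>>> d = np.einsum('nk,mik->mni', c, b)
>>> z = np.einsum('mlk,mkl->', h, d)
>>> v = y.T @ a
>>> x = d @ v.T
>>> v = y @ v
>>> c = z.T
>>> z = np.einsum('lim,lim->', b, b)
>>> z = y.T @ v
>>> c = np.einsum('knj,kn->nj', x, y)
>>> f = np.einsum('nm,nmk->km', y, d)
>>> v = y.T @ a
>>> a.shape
(2, 11)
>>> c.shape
(3, 3)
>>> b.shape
(2, 11, 17)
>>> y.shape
(2, 3)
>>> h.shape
(2, 11, 3)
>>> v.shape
(3, 11)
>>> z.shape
(3, 11)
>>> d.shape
(2, 3, 11)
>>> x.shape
(2, 3, 3)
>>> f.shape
(11, 3)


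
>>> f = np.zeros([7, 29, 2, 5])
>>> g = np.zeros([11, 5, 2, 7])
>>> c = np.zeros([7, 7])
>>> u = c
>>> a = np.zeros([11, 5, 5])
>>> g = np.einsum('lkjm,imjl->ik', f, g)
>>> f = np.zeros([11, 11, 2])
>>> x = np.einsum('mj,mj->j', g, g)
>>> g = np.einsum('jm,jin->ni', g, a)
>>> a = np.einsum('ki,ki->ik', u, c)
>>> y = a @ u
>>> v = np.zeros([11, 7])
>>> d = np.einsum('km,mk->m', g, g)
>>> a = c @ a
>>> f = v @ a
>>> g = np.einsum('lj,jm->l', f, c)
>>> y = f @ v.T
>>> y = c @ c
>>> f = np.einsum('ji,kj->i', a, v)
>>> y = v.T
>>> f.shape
(7,)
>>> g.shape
(11,)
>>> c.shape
(7, 7)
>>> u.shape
(7, 7)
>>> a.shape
(7, 7)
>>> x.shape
(29,)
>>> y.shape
(7, 11)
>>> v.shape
(11, 7)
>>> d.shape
(5,)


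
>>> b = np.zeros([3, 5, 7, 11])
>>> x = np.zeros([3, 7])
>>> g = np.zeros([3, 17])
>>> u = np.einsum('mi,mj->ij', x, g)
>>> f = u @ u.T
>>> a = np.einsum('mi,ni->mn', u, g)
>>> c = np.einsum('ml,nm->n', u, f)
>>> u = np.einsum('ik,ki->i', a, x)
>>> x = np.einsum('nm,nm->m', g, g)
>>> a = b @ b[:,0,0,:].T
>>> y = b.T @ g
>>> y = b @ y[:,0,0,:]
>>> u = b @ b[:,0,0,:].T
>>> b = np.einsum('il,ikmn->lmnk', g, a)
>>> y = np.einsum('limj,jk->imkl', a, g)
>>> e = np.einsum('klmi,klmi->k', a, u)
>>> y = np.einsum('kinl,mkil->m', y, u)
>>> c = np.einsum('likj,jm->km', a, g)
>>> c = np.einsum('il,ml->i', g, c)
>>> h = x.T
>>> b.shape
(17, 7, 3, 5)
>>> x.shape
(17,)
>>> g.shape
(3, 17)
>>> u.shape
(3, 5, 7, 3)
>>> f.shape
(7, 7)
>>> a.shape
(3, 5, 7, 3)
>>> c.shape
(3,)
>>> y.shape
(3,)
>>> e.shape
(3,)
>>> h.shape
(17,)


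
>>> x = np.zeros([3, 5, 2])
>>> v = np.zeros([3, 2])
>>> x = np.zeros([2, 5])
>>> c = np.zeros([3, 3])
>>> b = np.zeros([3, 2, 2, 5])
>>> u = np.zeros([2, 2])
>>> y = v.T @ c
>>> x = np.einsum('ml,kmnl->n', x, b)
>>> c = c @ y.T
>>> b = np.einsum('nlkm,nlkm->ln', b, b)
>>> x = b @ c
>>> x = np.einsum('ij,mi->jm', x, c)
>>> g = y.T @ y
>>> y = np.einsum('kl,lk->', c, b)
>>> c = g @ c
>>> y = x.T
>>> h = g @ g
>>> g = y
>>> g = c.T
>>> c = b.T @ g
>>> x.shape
(2, 3)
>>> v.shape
(3, 2)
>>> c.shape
(3, 3)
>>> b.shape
(2, 3)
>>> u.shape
(2, 2)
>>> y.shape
(3, 2)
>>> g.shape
(2, 3)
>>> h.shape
(3, 3)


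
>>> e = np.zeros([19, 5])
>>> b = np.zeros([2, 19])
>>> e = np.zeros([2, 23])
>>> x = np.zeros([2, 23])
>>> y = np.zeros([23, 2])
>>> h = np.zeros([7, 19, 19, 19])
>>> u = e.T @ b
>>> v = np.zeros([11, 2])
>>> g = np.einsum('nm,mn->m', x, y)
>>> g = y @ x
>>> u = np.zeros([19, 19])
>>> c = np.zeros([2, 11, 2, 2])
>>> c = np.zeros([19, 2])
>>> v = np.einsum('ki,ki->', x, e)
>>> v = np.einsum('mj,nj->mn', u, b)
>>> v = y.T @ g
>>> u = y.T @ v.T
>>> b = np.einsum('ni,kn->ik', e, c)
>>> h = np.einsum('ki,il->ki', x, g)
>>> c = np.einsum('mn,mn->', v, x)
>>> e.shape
(2, 23)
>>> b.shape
(23, 19)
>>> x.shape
(2, 23)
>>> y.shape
(23, 2)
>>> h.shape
(2, 23)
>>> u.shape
(2, 2)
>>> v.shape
(2, 23)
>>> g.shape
(23, 23)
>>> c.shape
()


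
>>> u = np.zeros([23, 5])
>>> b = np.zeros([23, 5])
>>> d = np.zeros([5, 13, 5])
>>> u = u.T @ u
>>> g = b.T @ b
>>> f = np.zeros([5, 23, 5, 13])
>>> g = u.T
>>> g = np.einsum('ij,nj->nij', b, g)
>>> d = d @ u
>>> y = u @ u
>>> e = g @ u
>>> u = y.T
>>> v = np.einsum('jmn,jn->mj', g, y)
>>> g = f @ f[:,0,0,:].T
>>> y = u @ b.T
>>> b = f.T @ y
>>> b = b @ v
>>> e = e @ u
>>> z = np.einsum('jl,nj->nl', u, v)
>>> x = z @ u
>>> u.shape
(5, 5)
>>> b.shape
(13, 5, 23, 5)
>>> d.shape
(5, 13, 5)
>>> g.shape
(5, 23, 5, 5)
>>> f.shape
(5, 23, 5, 13)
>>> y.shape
(5, 23)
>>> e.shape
(5, 23, 5)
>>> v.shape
(23, 5)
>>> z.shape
(23, 5)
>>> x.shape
(23, 5)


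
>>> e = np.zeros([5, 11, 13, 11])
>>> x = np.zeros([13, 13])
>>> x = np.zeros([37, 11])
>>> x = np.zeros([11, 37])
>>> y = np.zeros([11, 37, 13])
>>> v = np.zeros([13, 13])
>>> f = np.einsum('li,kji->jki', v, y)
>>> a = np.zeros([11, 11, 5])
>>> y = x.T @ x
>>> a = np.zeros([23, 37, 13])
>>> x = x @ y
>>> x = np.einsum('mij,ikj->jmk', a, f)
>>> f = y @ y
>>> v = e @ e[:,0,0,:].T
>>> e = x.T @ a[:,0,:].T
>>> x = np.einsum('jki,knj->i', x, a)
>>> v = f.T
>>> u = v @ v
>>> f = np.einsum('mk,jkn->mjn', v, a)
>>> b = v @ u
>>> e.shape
(11, 23, 23)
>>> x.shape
(11,)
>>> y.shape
(37, 37)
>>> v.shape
(37, 37)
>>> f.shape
(37, 23, 13)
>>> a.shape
(23, 37, 13)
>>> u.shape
(37, 37)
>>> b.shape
(37, 37)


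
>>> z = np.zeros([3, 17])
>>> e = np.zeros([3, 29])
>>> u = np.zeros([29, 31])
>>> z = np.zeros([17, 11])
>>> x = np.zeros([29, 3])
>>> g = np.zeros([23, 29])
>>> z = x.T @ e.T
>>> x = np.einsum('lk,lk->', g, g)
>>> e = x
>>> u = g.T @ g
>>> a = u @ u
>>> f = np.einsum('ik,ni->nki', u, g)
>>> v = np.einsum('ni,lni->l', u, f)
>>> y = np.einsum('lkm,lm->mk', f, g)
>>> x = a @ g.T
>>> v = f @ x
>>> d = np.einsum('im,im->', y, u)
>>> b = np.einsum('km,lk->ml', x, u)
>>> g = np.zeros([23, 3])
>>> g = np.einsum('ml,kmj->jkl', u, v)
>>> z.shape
(3, 3)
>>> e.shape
()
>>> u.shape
(29, 29)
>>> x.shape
(29, 23)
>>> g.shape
(23, 23, 29)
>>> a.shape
(29, 29)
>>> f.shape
(23, 29, 29)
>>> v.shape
(23, 29, 23)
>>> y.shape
(29, 29)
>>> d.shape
()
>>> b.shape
(23, 29)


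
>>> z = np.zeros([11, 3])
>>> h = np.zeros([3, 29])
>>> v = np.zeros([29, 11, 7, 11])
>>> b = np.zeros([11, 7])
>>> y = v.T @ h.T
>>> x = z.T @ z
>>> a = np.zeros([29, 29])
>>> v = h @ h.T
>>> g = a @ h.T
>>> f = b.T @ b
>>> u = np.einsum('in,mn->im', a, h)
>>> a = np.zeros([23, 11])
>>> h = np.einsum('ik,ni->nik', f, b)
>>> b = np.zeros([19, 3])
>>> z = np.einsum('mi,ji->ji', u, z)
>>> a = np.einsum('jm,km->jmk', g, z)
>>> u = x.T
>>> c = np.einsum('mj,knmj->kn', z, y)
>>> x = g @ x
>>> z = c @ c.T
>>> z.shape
(11, 11)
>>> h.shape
(11, 7, 7)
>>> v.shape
(3, 3)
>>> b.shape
(19, 3)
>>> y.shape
(11, 7, 11, 3)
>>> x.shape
(29, 3)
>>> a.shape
(29, 3, 11)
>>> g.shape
(29, 3)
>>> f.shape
(7, 7)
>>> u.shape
(3, 3)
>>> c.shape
(11, 7)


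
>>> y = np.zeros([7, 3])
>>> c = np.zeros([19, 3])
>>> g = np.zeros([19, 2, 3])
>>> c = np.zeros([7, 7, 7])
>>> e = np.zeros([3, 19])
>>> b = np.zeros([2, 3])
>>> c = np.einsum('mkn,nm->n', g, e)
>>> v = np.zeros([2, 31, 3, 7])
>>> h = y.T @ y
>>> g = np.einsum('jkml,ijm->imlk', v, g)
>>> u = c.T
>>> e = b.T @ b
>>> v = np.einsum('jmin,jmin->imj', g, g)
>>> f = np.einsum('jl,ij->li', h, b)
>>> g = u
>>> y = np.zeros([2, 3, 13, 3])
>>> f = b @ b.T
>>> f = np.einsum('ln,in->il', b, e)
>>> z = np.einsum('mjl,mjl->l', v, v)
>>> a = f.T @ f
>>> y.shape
(2, 3, 13, 3)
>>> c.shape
(3,)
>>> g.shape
(3,)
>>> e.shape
(3, 3)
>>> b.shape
(2, 3)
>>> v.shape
(7, 3, 19)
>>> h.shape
(3, 3)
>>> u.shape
(3,)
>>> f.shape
(3, 2)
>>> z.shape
(19,)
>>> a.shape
(2, 2)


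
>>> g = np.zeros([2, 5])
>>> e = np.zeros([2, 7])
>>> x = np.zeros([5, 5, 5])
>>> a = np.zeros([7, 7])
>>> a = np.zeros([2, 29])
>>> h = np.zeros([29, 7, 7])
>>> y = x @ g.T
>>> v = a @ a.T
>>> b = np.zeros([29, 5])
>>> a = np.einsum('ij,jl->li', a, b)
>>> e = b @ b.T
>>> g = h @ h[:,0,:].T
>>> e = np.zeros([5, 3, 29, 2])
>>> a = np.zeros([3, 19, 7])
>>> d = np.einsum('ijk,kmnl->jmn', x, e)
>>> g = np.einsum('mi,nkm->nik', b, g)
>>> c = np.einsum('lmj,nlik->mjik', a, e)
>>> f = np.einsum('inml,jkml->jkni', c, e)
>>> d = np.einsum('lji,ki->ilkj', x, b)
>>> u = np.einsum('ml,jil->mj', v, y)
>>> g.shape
(29, 5, 7)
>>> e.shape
(5, 3, 29, 2)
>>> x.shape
(5, 5, 5)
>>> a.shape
(3, 19, 7)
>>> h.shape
(29, 7, 7)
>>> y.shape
(5, 5, 2)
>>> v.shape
(2, 2)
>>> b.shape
(29, 5)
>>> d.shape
(5, 5, 29, 5)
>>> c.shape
(19, 7, 29, 2)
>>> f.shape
(5, 3, 7, 19)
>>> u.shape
(2, 5)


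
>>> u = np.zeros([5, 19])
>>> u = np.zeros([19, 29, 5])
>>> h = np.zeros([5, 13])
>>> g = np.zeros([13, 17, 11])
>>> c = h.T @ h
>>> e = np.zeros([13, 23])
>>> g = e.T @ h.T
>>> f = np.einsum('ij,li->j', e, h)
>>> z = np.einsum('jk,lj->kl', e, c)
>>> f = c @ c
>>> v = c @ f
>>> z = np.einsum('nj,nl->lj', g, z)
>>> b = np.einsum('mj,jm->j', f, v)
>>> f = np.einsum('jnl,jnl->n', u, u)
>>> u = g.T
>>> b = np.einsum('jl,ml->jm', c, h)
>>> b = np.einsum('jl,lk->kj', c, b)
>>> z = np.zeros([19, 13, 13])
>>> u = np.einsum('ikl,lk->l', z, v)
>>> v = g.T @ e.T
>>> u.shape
(13,)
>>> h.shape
(5, 13)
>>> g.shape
(23, 5)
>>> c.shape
(13, 13)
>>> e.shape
(13, 23)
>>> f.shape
(29,)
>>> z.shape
(19, 13, 13)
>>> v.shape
(5, 13)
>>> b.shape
(5, 13)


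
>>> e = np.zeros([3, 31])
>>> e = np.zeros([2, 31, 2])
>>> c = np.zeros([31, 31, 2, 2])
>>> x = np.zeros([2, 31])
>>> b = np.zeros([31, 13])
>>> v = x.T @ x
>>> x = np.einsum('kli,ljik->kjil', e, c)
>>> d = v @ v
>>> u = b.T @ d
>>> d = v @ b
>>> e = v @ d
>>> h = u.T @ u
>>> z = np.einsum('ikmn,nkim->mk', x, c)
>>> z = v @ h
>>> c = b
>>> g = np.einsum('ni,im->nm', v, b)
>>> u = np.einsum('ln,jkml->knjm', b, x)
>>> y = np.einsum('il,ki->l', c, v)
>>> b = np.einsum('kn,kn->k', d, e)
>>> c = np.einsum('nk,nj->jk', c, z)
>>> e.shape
(31, 13)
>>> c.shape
(31, 13)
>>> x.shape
(2, 31, 2, 31)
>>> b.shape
(31,)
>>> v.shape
(31, 31)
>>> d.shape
(31, 13)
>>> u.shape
(31, 13, 2, 2)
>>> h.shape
(31, 31)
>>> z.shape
(31, 31)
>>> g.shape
(31, 13)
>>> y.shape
(13,)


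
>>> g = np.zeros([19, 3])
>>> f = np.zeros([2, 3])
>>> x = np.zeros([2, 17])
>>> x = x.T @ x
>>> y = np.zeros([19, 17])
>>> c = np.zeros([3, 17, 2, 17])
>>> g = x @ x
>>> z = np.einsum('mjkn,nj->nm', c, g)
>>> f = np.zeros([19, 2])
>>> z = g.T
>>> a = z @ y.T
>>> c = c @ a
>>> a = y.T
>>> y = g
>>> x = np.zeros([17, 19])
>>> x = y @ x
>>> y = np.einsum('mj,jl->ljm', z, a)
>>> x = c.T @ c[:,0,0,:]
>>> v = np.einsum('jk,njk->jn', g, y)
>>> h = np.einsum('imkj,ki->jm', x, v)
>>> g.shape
(17, 17)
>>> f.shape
(19, 2)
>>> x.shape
(19, 2, 17, 19)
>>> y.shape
(19, 17, 17)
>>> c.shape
(3, 17, 2, 19)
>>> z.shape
(17, 17)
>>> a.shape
(17, 19)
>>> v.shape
(17, 19)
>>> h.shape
(19, 2)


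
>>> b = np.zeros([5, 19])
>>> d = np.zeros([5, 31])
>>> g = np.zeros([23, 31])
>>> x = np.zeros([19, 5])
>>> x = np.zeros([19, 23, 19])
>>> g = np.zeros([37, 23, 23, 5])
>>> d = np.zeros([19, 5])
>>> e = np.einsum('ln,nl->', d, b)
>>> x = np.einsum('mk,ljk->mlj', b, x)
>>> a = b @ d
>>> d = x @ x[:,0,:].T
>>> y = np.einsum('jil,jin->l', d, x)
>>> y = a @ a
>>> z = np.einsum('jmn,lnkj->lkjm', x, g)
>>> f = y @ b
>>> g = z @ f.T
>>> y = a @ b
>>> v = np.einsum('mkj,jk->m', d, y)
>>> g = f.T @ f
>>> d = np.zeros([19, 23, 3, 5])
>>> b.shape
(5, 19)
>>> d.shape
(19, 23, 3, 5)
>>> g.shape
(19, 19)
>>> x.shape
(5, 19, 23)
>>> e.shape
()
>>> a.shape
(5, 5)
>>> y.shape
(5, 19)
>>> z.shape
(37, 23, 5, 19)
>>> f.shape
(5, 19)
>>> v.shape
(5,)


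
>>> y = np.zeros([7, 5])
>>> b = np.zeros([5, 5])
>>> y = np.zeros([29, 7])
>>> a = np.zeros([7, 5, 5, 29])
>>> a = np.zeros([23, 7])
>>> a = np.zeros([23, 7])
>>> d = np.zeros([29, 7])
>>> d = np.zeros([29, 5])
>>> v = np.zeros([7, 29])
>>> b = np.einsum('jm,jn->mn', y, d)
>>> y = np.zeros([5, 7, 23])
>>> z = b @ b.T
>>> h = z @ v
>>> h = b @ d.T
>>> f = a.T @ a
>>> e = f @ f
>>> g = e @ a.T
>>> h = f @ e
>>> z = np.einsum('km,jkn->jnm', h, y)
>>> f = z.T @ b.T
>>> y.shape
(5, 7, 23)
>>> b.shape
(7, 5)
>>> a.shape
(23, 7)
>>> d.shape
(29, 5)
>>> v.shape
(7, 29)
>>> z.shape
(5, 23, 7)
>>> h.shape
(7, 7)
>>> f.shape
(7, 23, 7)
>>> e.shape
(7, 7)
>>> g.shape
(7, 23)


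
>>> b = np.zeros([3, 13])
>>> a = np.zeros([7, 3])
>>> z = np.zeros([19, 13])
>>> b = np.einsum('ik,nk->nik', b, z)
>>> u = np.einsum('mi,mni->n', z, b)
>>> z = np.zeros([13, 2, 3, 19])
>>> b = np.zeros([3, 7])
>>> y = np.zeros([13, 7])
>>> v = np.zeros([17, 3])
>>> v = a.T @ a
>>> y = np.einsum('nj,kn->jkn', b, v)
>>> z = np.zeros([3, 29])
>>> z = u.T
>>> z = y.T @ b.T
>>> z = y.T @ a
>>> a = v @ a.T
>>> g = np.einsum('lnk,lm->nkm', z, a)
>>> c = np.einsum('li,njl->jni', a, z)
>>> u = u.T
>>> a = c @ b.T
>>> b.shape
(3, 7)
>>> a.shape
(3, 3, 3)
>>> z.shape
(3, 3, 3)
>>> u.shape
(3,)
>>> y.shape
(7, 3, 3)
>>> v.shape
(3, 3)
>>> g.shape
(3, 3, 7)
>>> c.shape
(3, 3, 7)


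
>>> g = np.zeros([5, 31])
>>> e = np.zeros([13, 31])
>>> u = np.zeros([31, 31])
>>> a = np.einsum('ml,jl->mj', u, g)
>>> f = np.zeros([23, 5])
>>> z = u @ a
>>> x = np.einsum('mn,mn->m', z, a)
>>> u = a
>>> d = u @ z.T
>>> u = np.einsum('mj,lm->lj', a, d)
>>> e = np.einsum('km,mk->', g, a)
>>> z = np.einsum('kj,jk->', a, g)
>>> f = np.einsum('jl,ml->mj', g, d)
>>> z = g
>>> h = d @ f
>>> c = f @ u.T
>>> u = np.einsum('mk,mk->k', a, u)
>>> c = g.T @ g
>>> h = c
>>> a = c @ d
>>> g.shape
(5, 31)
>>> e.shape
()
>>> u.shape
(5,)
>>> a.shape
(31, 31)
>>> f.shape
(31, 5)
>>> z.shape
(5, 31)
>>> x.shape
(31,)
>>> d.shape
(31, 31)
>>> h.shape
(31, 31)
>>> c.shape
(31, 31)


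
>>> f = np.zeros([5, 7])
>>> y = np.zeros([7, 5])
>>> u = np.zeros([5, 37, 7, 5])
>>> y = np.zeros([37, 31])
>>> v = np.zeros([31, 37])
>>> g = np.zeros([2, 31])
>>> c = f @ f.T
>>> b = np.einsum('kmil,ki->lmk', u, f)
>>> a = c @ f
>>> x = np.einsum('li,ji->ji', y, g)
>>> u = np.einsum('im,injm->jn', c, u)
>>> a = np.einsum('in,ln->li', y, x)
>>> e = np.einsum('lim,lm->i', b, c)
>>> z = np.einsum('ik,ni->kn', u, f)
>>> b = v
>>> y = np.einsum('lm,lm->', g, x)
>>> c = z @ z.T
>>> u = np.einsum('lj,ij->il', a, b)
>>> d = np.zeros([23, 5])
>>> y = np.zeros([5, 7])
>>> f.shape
(5, 7)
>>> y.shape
(5, 7)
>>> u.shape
(31, 2)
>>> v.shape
(31, 37)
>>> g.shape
(2, 31)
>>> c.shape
(37, 37)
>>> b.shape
(31, 37)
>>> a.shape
(2, 37)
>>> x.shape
(2, 31)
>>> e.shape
(37,)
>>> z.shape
(37, 5)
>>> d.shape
(23, 5)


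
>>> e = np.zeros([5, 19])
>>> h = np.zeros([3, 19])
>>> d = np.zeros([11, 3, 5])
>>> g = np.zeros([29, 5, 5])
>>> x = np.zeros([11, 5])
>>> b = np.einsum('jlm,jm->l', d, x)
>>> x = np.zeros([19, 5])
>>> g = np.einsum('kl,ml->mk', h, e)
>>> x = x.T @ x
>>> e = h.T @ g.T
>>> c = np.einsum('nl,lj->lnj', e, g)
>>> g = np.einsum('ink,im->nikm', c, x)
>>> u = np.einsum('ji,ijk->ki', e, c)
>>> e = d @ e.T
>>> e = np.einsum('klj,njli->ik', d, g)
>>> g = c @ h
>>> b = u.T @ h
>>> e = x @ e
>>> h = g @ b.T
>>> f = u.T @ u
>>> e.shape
(5, 11)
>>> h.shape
(5, 19, 5)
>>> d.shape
(11, 3, 5)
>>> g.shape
(5, 19, 19)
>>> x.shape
(5, 5)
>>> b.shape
(5, 19)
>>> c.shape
(5, 19, 3)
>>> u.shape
(3, 5)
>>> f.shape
(5, 5)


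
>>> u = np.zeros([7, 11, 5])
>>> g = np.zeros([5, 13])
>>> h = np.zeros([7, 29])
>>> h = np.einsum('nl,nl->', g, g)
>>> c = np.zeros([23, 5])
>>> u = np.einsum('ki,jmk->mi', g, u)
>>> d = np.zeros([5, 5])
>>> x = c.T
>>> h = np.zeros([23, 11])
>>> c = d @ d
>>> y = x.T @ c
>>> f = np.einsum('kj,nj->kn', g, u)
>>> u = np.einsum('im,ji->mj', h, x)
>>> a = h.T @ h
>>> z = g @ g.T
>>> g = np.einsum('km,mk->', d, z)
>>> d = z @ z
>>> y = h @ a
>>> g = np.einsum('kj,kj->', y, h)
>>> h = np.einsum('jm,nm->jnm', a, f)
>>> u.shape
(11, 5)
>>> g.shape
()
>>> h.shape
(11, 5, 11)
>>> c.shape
(5, 5)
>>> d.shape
(5, 5)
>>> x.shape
(5, 23)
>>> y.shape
(23, 11)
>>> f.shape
(5, 11)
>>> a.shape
(11, 11)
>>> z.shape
(5, 5)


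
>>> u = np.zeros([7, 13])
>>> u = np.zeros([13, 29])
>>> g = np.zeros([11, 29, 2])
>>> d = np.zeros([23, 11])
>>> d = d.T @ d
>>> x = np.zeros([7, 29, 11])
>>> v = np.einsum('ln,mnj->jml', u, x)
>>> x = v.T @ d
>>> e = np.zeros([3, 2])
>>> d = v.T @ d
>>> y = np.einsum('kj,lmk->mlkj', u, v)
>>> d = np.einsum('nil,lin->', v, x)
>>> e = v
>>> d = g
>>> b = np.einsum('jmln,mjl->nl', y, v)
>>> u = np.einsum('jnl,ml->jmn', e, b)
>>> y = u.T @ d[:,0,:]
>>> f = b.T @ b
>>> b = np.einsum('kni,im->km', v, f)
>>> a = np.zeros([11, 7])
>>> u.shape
(11, 29, 7)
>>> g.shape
(11, 29, 2)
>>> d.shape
(11, 29, 2)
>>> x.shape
(13, 7, 11)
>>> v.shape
(11, 7, 13)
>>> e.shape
(11, 7, 13)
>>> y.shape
(7, 29, 2)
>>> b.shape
(11, 13)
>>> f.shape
(13, 13)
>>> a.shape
(11, 7)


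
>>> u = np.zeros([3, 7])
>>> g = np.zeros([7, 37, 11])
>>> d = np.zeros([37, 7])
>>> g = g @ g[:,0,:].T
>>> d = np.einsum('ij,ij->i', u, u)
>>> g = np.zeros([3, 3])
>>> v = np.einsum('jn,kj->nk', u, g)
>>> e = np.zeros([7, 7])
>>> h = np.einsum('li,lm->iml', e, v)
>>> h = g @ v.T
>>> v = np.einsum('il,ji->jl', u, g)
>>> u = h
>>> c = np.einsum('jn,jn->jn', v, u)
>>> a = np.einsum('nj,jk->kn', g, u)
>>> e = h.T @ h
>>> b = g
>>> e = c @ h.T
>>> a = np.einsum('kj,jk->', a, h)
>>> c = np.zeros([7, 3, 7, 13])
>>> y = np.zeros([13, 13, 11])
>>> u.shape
(3, 7)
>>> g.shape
(3, 3)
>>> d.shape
(3,)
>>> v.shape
(3, 7)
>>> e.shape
(3, 3)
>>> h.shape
(3, 7)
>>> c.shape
(7, 3, 7, 13)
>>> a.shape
()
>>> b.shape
(3, 3)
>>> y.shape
(13, 13, 11)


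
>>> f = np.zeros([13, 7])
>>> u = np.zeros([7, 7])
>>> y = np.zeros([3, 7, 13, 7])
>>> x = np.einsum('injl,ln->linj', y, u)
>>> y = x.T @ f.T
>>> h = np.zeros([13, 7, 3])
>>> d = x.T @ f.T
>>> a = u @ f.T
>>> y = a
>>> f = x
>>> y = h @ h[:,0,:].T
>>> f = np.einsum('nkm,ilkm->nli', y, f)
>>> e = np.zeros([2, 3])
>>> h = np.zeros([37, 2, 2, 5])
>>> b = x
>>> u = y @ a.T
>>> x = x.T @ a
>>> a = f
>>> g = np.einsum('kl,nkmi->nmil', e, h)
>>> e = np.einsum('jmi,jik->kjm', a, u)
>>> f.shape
(13, 3, 7)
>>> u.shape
(13, 7, 7)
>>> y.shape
(13, 7, 13)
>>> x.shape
(13, 7, 3, 13)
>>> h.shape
(37, 2, 2, 5)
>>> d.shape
(13, 7, 3, 13)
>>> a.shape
(13, 3, 7)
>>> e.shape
(7, 13, 3)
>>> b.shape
(7, 3, 7, 13)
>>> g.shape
(37, 2, 5, 3)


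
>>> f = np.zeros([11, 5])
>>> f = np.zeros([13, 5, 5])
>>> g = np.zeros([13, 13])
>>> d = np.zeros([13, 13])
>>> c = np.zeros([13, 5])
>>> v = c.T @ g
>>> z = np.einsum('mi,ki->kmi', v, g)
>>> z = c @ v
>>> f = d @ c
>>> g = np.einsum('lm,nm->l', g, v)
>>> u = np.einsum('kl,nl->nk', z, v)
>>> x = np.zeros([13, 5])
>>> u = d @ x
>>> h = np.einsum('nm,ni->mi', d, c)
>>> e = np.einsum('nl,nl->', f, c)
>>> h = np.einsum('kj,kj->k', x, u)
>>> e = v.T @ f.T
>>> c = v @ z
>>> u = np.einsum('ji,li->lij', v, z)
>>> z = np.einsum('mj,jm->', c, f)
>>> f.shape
(13, 5)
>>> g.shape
(13,)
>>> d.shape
(13, 13)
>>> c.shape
(5, 13)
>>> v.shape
(5, 13)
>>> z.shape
()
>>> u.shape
(13, 13, 5)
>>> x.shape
(13, 5)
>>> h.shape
(13,)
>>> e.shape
(13, 13)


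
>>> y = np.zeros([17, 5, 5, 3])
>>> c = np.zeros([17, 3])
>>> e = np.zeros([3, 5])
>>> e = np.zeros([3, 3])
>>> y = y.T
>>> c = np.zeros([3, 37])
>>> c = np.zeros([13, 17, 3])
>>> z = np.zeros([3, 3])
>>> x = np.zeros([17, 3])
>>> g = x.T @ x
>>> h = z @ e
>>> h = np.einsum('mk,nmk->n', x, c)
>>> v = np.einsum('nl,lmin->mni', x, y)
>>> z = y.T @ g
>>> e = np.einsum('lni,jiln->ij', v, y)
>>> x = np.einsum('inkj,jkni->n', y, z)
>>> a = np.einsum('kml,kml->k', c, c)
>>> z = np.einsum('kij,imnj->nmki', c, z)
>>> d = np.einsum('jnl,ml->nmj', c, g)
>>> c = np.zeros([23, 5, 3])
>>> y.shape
(3, 5, 5, 17)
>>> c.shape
(23, 5, 3)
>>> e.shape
(5, 3)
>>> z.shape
(5, 5, 13, 17)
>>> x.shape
(5,)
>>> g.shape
(3, 3)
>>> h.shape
(13,)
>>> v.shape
(5, 17, 5)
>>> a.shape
(13,)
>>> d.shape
(17, 3, 13)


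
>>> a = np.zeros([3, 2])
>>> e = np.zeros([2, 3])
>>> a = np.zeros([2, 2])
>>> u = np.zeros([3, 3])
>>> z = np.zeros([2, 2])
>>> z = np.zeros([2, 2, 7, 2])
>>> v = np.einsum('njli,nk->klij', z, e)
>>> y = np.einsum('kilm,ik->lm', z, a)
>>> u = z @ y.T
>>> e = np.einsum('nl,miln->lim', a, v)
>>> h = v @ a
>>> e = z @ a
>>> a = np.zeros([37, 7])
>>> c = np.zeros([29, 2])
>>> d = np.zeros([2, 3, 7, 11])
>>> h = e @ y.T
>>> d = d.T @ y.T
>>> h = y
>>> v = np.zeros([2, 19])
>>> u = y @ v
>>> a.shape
(37, 7)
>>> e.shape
(2, 2, 7, 2)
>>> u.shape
(7, 19)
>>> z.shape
(2, 2, 7, 2)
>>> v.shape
(2, 19)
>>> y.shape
(7, 2)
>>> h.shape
(7, 2)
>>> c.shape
(29, 2)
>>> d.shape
(11, 7, 3, 7)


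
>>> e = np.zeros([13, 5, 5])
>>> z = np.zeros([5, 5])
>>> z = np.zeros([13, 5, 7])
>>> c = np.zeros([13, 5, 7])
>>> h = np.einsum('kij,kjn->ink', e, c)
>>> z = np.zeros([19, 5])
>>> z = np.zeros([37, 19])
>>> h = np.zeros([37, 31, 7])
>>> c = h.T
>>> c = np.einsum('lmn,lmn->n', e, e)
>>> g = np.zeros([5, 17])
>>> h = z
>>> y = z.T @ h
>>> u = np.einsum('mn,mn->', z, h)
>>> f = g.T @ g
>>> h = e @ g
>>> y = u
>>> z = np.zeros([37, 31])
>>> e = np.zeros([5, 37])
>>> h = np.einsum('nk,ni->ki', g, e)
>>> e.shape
(5, 37)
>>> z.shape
(37, 31)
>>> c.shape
(5,)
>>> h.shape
(17, 37)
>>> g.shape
(5, 17)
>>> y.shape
()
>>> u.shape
()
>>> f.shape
(17, 17)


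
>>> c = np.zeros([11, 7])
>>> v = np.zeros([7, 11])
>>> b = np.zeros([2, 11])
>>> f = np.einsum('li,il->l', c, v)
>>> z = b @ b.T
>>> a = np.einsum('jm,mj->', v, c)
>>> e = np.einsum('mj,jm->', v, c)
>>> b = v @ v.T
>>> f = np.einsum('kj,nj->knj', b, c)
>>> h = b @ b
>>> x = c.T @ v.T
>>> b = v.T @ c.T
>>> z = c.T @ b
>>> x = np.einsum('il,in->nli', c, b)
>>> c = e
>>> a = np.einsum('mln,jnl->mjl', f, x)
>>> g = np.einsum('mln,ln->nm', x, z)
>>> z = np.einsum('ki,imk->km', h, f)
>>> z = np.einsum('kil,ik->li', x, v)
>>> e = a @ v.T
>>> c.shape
()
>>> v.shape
(7, 11)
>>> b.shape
(11, 11)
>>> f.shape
(7, 11, 7)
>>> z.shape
(11, 7)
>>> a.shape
(7, 11, 11)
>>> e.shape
(7, 11, 7)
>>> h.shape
(7, 7)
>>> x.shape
(11, 7, 11)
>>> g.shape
(11, 11)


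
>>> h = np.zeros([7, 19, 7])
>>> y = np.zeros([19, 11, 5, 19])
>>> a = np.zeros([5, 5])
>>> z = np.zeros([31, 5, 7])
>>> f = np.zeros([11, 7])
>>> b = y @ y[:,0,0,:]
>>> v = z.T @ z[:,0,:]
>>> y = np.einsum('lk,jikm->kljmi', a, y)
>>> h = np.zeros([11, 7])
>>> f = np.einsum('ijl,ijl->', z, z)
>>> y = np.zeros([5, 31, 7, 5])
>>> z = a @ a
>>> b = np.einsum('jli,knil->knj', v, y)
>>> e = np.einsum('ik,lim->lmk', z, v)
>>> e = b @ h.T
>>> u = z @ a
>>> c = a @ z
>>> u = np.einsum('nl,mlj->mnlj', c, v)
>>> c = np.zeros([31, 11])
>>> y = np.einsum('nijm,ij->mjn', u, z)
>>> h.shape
(11, 7)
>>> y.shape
(7, 5, 7)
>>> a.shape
(5, 5)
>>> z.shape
(5, 5)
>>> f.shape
()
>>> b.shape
(5, 31, 7)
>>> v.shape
(7, 5, 7)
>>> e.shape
(5, 31, 11)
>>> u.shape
(7, 5, 5, 7)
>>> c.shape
(31, 11)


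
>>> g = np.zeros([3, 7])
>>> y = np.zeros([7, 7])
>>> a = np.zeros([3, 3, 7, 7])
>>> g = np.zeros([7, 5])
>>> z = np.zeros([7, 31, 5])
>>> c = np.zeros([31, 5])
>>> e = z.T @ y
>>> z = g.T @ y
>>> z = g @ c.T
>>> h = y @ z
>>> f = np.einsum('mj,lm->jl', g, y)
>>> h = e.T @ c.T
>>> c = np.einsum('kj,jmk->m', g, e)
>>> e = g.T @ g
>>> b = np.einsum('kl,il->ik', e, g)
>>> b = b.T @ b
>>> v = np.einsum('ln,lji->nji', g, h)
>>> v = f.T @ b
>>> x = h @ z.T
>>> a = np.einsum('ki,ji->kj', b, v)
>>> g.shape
(7, 5)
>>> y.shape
(7, 7)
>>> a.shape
(5, 7)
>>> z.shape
(7, 31)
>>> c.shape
(31,)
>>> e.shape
(5, 5)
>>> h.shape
(7, 31, 31)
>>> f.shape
(5, 7)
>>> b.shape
(5, 5)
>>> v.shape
(7, 5)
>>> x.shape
(7, 31, 7)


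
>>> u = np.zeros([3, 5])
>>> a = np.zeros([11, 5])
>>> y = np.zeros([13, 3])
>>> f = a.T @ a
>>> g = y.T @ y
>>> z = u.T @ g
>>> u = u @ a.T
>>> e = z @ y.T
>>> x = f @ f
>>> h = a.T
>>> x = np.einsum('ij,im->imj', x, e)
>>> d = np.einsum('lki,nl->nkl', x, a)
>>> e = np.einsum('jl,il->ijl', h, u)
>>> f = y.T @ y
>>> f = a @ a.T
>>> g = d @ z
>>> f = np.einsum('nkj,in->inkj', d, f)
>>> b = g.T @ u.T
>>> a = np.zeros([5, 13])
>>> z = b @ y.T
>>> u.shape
(3, 11)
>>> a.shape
(5, 13)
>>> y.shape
(13, 3)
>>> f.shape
(11, 11, 13, 5)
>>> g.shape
(11, 13, 3)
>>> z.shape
(3, 13, 13)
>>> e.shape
(3, 5, 11)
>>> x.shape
(5, 13, 5)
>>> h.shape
(5, 11)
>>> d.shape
(11, 13, 5)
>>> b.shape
(3, 13, 3)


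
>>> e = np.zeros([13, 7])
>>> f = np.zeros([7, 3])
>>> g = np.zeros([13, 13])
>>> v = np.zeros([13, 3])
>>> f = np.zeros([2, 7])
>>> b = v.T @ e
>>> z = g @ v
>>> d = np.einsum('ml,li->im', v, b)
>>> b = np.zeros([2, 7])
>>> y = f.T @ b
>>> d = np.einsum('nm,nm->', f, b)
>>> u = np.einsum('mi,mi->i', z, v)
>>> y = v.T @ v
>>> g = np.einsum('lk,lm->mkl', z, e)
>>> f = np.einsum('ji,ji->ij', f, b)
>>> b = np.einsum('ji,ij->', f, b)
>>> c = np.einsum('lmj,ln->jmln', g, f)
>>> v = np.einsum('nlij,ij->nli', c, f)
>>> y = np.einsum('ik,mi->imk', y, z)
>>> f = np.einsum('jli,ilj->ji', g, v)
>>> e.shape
(13, 7)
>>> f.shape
(7, 13)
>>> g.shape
(7, 3, 13)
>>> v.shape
(13, 3, 7)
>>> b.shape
()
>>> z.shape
(13, 3)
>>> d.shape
()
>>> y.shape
(3, 13, 3)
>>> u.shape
(3,)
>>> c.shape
(13, 3, 7, 2)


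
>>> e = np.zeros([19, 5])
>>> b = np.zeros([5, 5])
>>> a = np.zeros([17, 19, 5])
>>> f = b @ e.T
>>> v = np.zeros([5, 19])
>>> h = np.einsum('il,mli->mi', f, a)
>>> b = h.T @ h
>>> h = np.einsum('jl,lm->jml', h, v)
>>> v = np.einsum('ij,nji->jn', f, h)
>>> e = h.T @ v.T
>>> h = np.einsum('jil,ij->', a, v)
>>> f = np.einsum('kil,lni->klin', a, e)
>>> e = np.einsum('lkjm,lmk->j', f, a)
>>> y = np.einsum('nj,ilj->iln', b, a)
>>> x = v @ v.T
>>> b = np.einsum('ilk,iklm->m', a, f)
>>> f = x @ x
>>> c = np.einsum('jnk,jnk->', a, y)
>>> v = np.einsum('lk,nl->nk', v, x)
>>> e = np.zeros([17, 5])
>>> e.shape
(17, 5)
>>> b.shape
(19,)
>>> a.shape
(17, 19, 5)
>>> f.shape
(19, 19)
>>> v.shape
(19, 17)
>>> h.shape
()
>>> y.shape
(17, 19, 5)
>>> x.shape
(19, 19)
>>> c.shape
()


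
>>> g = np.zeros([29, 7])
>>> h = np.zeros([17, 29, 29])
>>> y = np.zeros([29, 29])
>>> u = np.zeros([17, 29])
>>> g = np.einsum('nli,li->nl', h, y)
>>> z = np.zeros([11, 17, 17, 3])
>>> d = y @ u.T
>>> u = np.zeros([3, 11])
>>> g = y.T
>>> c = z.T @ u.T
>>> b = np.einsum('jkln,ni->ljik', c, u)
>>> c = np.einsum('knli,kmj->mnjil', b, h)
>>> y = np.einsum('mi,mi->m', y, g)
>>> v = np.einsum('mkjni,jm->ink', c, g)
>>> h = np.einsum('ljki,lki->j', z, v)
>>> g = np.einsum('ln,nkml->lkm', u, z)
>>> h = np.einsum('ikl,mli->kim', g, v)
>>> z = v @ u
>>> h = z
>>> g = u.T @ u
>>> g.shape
(11, 11)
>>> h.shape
(11, 17, 11)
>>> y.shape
(29,)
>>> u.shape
(3, 11)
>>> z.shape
(11, 17, 11)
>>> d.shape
(29, 17)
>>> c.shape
(29, 3, 29, 17, 11)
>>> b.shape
(17, 3, 11, 17)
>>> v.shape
(11, 17, 3)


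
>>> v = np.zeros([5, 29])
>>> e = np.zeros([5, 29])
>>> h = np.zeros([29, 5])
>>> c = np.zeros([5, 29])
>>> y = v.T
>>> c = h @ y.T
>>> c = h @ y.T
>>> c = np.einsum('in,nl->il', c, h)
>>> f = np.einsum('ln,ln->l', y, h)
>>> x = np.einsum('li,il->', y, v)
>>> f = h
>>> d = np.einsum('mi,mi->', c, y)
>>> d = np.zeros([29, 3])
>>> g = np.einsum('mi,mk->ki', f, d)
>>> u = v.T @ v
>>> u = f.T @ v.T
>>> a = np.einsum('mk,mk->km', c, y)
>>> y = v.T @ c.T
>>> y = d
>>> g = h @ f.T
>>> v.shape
(5, 29)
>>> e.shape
(5, 29)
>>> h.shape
(29, 5)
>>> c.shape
(29, 5)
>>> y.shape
(29, 3)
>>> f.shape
(29, 5)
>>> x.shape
()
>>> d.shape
(29, 3)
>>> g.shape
(29, 29)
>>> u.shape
(5, 5)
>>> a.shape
(5, 29)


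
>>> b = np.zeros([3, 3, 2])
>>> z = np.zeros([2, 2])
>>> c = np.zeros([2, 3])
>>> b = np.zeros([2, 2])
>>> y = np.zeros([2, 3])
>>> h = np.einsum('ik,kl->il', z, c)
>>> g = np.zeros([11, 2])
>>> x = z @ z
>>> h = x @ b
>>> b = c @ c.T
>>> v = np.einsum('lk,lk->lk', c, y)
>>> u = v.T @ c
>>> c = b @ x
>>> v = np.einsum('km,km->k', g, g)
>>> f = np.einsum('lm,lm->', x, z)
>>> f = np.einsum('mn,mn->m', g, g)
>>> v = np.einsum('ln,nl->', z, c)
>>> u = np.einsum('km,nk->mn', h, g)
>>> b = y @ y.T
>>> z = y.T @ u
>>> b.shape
(2, 2)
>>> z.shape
(3, 11)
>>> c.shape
(2, 2)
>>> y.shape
(2, 3)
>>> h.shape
(2, 2)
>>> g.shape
(11, 2)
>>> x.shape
(2, 2)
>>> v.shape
()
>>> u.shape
(2, 11)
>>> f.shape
(11,)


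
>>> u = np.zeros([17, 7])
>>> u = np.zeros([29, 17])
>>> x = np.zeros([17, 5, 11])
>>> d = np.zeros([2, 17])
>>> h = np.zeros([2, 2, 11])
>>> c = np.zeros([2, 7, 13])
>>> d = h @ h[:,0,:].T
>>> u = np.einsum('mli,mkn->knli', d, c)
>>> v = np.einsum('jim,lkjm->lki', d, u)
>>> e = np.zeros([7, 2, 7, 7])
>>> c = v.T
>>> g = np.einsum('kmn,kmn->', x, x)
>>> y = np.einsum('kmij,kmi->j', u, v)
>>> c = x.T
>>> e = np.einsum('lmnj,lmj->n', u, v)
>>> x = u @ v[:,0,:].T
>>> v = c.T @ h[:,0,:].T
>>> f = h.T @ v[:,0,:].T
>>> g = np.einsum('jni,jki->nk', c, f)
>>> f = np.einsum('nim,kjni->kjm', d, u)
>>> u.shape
(7, 13, 2, 2)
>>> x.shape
(7, 13, 2, 7)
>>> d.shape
(2, 2, 2)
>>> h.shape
(2, 2, 11)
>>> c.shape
(11, 5, 17)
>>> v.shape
(17, 5, 2)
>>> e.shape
(2,)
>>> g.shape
(5, 2)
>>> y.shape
(2,)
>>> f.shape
(7, 13, 2)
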